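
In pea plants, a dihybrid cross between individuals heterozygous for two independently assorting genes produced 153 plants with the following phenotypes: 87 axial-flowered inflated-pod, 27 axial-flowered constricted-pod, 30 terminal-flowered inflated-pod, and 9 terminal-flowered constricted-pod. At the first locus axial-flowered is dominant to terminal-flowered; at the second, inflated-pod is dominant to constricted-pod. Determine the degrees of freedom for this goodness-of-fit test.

3

A dihybrid F₂ with independent assortment and complete dominance at both loci gives a 9:3:3:1 phenotypic ratio.
A goodness-of-fit test with 4 phenotype classes has df = 4 − 1 = 3.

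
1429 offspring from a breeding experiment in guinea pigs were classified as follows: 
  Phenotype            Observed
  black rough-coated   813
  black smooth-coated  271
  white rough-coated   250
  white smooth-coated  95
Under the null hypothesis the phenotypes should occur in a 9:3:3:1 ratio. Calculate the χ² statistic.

1.703

The 9:3:3:1 ratio has 16 parts, so with N = 1429 the expected counts are:
  black rough-coated: 1429 × 9/16 = 803.8125
  black smooth-coated: 1429 × 3/16 = 267.9375
  white rough-coated: 1429 × 3/16 = 267.9375
  white smooth-coated: 1429 × 1/16 = 89.3125
χ² = Σ (O − E)² / E
  black rough-coated: (813 − 803.8125)² / 803.8125 = 0.1050
  black smooth-coated: (271 − 267.9375)² / 267.9375 = 0.0350
  white rough-coated: (250 − 267.9375)² / 267.9375 = 1.2009
  white smooth-coated: (95 − 89.3125)² / 89.3125 = 0.3622
χ² = 0.1050 + 0.0350 + 1.2009 + 0.3622 = 1.7031 ≈ 1.703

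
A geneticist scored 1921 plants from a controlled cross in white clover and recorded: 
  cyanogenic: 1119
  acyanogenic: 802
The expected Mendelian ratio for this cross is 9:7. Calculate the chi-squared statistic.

Total ratio parts = 16. Expected numbers out of 1921:
  cyanogenic: 1921 × 9/16 = 1080.5625
  acyanogenic: 1921 × 7/16 = 840.4375
χ² = Σ (O − E)² / E
  cyanogenic: (1119 − 1080.5625)² / 1080.5625 = 1.3673
  acyanogenic: (802 − 840.4375)² / 840.4375 = 1.7579
χ² = 1.3673 + 1.7579 = 3.1252 ≈ 3.125

3.125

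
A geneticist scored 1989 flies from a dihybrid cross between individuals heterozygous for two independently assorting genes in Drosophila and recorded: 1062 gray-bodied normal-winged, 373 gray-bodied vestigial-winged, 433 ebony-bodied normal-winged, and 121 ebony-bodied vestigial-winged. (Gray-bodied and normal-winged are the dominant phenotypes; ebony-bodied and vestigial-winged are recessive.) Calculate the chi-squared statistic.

A dihybrid F₂ with independent assortment and complete dominance at both loci gives a 9:3:3:1 phenotypic ratio.
The 9:3:3:1 ratio has 16 parts, so with N = 1989 the expected counts are:
  gray-bodied normal-winged: 1989 × 9/16 = 1118.8125
  gray-bodied vestigial-winged: 1989 × 3/16 = 372.9375
  ebony-bodied normal-winged: 1989 × 3/16 = 372.9375
  ebony-bodied vestigial-winged: 1989 × 1/16 = 124.3125
χ² = Σ (O − E)² / E
  gray-bodied normal-winged: (1062 − 1118.8125)² / 1118.8125 = 2.8849
  gray-bodied vestigial-winged: (373 − 372.9375)² / 372.9375 = 0.0000
  ebony-bodied normal-winged: (433 − 372.9375)² / 372.9375 = 9.6732
  ebony-bodied vestigial-winged: (121 − 124.3125)² / 124.3125 = 0.0883
χ² = 2.8849 + 0.0000 + 9.6732 + 0.0883 = 12.6464 ≈ 12.646

12.646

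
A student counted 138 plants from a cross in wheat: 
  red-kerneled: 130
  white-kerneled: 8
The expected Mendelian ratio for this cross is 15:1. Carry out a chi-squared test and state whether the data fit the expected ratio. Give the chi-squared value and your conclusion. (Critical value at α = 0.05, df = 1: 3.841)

0.048; consistent

Under the 15:1 hypothesis (Σ ratio = 16, N = 138):
  red-kerneled: 138 × 15/16 = 129.375
  white-kerneled: 138 × 1/16 = 8.625
χ² = Σ (O − E)² / E
  red-kerneled: (130 − 129.375)² / 129.375 = 0.0030
  white-kerneled: (8 − 8.625)² / 8.625 = 0.0453
χ² = 0.0030 + 0.0453 = 0.0483 ≈ 0.048
Degrees of freedom = 2 − 1 = 1; critical value at α = 0.05 is 3.841.
Since 0.048 < 3.841, we fail to reject the null hypothesis — the data are consistent with the 15:1 ratio.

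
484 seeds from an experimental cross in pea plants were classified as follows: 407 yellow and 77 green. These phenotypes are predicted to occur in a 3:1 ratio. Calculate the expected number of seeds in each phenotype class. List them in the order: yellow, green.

The 3:1 ratio has 4 parts, so with N = 484 the expected counts are:
  yellow: 484 × 3/4 = 363
  green: 484 × 1/4 = 121

363, 121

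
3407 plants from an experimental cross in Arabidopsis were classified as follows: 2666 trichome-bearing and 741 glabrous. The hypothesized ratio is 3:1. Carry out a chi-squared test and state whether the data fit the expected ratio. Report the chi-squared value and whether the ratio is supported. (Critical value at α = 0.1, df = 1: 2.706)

Total ratio parts = 4. Expected numbers out of 3407:
  trichome-bearing: 3407 × 3/4 = 2555.25
  glabrous: 3407 × 1/4 = 851.75
χ² = Σ (O − E)² / E
  trichome-bearing: (2666 − 2555.25)² / 2555.25 = 4.8001
  glabrous: (741 − 851.75)² / 851.75 = 14.4004
χ² = 4.8001 + 14.4004 = 19.2005 ≈ 19.201
Degrees of freedom = 2 − 1 = 1; critical value at α = 0.1 is 2.706.
Since 19.201 > 2.706, we reject the null hypothesis — the data do not fit the 3:1 ratio.

19.201; not consistent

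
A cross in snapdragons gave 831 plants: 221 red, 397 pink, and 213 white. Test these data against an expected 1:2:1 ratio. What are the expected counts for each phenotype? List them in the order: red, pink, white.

207.75, 415.5, 207.75

Total ratio parts = 4. Expected numbers out of 831:
  red: 831 × 1/4 = 207.75
  pink: 831 × 2/4 = 415.5
  white: 831 × 1/4 = 207.75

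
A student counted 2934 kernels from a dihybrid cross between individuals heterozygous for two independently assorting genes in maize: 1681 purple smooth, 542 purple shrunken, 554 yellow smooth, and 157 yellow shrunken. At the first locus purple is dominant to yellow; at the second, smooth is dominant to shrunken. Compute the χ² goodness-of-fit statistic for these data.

4.509

A dihybrid F₂ with independent assortment and complete dominance at both loci gives a 9:3:3:1 phenotypic ratio.
The 9:3:3:1 ratio has 16 parts, so with N = 2934 the expected counts are:
  purple smooth: 2934 × 9/16 = 1650.375
  purple shrunken: 2934 × 3/16 = 550.125
  yellow smooth: 2934 × 3/16 = 550.125
  yellow shrunken: 2934 × 1/16 = 183.375
χ² = Σ (O − E)² / E
  purple smooth: (1681 − 1650.375)² / 1650.375 = 0.5683
  purple shrunken: (542 − 550.125)² / 550.125 = 0.1200
  yellow smooth: (554 − 550.125)² / 550.125 = 0.0273
  yellow shrunken: (157 − 183.375)² / 183.375 = 3.7935
χ² = 0.5683 + 0.1200 + 0.0273 + 3.7935 = 4.5091 ≈ 4.509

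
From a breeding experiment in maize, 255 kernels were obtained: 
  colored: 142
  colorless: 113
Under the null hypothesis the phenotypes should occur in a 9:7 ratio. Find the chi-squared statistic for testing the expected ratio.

0.033

Expected counts for N = 255 under a 9:7 ratio (total parts = 16):
  colored: 255 × 9/16 = 143.4375
  colorless: 255 × 7/16 = 111.5625
χ² = Σ (O − E)² / E
  colored: (142 − 143.4375)² / 143.4375 = 0.0144
  colorless: (113 − 111.5625)² / 111.5625 = 0.0185
χ² = 0.0144 + 0.0185 = 0.0329 ≈ 0.033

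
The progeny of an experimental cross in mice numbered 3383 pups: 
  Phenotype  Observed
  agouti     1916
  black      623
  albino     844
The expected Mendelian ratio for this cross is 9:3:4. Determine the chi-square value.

Expected counts for N = 3383 under a 9:3:4 ratio (total parts = 16):
  agouti: 3383 × 9/16 = 1902.9375
  black: 3383 × 3/16 = 634.3125
  albino: 3383 × 4/16 = 845.75
χ² = Σ (O − E)² / E
  agouti: (1916 − 1902.9375)² / 1902.9375 = 0.0897
  black: (623 − 634.3125)² / 634.3125 = 0.2018
  albino: (844 − 845.75)² / 845.75 = 0.0036
χ² = 0.0897 + 0.2018 + 0.0036 = 0.2951 ≈ 0.295

0.295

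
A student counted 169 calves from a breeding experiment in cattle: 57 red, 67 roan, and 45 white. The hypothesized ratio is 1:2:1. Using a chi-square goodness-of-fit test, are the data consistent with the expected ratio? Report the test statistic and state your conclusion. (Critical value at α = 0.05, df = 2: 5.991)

The 1:2:1 ratio has 4 parts, so with N = 169 the expected counts are:
  red: 169 × 1/4 = 42.25
  roan: 169 × 2/4 = 84.5
  white: 169 × 1/4 = 42.25
χ² = Σ (O − E)² / E
  red: (57 − 42.25)² / 42.25 = 5.1494
  roan: (67 − 84.5)² / 84.5 = 3.6243
  white: (45 − 42.25)² / 42.25 = 0.1790
χ² = 5.1494 + 3.6243 + 0.1790 = 8.9527 ≈ 8.953
Degrees of freedom = 3 − 1 = 2; critical value at α = 0.05 is 5.991.
Since 8.953 > 5.991, we reject the null hypothesis — the data do not fit the 1:2:1 ratio.

8.953; not consistent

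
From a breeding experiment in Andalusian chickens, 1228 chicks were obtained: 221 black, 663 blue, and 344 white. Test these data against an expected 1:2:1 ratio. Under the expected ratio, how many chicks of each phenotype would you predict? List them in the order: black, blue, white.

307, 614, 307

Under the 1:2:1 hypothesis (Σ ratio = 4, N = 1228):
  black: 1228 × 1/4 = 307
  blue: 1228 × 2/4 = 614
  white: 1228 × 1/4 = 307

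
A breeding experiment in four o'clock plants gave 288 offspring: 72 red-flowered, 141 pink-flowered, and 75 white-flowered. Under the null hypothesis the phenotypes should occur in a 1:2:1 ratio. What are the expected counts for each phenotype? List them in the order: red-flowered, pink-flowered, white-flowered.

The 1:2:1 ratio has 4 parts, so with N = 288 the expected counts are:
  red-flowered: 288 × 1/4 = 72
  pink-flowered: 288 × 2/4 = 144
  white-flowered: 288 × 1/4 = 72

72, 144, 72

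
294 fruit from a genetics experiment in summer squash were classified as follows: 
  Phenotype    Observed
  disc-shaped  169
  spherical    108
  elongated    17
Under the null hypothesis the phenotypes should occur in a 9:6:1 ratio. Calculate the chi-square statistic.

Expected counts for N = 294 under a 9:6:1 ratio (total parts = 16):
  disc-shaped: 294 × 9/16 = 165.375
  spherical: 294 × 6/16 = 110.25
  elongated: 294 × 1/16 = 18.375
χ² = Σ (O − E)² / E
  disc-shaped: (169 − 165.375)² / 165.375 = 0.0795
  spherical: (108 − 110.25)² / 110.25 = 0.0459
  elongated: (17 − 18.375)² / 18.375 = 0.1029
χ² = 0.0795 + 0.0459 + 0.1029 = 0.2283 ≈ 0.228

0.228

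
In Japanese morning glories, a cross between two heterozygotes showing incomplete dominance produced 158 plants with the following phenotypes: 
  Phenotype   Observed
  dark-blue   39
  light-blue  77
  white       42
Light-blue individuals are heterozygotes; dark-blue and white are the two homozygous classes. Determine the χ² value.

With incomplete dominance, a heterozygote × heterozygote cross gives a 1:2:1 phenotypic ratio.
Under the 1:2:1 hypothesis (Σ ratio = 4, N = 158):
  dark-blue: 158 × 1/4 = 39.5
  light-blue: 158 × 2/4 = 79
  white: 158 × 1/4 = 39.5
χ² = Σ (O − E)² / E
  dark-blue: (39 − 39.5)² / 39.5 = 0.0063
  light-blue: (77 − 79)² / 79 = 0.0506
  white: (42 − 39.5)² / 39.5 = 0.1582
χ² = 0.0063 + 0.0506 + 0.1582 = 0.2151 ≈ 0.215

0.215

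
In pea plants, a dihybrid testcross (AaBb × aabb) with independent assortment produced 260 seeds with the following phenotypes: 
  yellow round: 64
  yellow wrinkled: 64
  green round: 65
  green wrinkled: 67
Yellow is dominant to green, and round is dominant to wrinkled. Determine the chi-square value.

0.092

A dihybrid testcross with independent assortment gives a 1:1:1:1 ratio.
Expected counts for N = 260 under a 1:1:1:1 ratio (total parts = 4):
  yellow round: 260 × 1/4 = 65
  yellow wrinkled: 260 × 1/4 = 65
  green round: 260 × 1/4 = 65
  green wrinkled: 260 × 1/4 = 65
χ² = Σ (O − E)² / E
  yellow round: (64 − 65)² / 65 = 0.0154
  yellow wrinkled: (64 − 65)² / 65 = 0.0154
  green round: (65 − 65)² / 65 = 0.0000
  green wrinkled: (67 − 65)² / 65 = 0.0615
χ² = 0.0154 + 0.0154 + 0.0000 + 0.0615 = 0.0923 ≈ 0.092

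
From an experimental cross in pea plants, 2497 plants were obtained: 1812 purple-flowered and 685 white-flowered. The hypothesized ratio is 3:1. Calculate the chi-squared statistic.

The 3:1 ratio has 4 parts, so with N = 2497 the expected counts are:
  purple-flowered: 2497 × 3/4 = 1872.75
  white-flowered: 2497 × 1/4 = 624.25
χ² = Σ (O − E)² / E
  purple-flowered: (1812 − 1872.75)² / 1872.75 = 1.9707
  white-flowered: (685 − 624.25)² / 624.25 = 5.9120
χ² = 1.9707 + 5.9120 = 7.8827 ≈ 7.883

7.883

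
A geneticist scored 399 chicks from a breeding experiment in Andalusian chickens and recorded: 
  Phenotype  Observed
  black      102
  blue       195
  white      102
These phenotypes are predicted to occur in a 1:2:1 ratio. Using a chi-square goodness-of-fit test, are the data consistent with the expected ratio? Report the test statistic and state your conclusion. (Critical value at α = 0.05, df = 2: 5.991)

0.203; consistent

Total ratio parts = 4. Expected numbers out of 399:
  black: 399 × 1/4 = 99.75
  blue: 399 × 2/4 = 199.5
  white: 399 × 1/4 = 99.75
χ² = Σ (O − E)² / E
  black: (102 − 99.75)² / 99.75 = 0.0508
  blue: (195 − 199.5)² / 199.5 = 0.1015
  white: (102 − 99.75)² / 99.75 = 0.0508
χ² = 0.0508 + 0.1015 + 0.0508 = 0.2031 ≈ 0.203
Degrees of freedom = 3 − 1 = 2; critical value at α = 0.05 is 5.991.
Since 0.203 < 5.991, we fail to reject the null hypothesis — the data are consistent with the 1:2:1 ratio.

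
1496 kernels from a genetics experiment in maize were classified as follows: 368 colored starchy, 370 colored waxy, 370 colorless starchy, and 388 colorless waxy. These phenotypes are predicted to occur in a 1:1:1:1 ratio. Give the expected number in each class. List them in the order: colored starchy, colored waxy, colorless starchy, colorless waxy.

374, 374, 374, 374

The 1:1:1:1 ratio has 4 parts, so with N = 1496 the expected counts are:
  colored starchy: 1496 × 1/4 = 374
  colored waxy: 1496 × 1/4 = 374
  colorless starchy: 1496 × 1/4 = 374
  colorless waxy: 1496 × 1/4 = 374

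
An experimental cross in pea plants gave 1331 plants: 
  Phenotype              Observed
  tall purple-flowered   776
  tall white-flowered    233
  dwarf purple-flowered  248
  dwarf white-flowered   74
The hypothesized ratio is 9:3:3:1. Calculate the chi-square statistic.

3.120

Under the 9:3:3:1 hypothesis (Σ ratio = 16, N = 1331):
  tall purple-flowered: 1331 × 9/16 = 748.6875
  tall white-flowered: 1331 × 3/16 = 249.5625
  dwarf purple-flowered: 1331 × 3/16 = 249.5625
  dwarf white-flowered: 1331 × 1/16 = 83.1875
χ² = Σ (O − E)² / E
  tall purple-flowered: (776 − 748.6875)² / 748.6875 = 0.9964
  tall white-flowered: (233 − 249.5625)² / 249.5625 = 1.0992
  dwarf purple-flowered: (248 − 249.5625)² / 249.5625 = 0.0098
  dwarf white-flowered: (74 − 83.1875)² / 83.1875 = 1.0147
χ² = 0.9964 + 1.0992 + 0.0098 + 1.0147 = 3.1201 ≈ 3.120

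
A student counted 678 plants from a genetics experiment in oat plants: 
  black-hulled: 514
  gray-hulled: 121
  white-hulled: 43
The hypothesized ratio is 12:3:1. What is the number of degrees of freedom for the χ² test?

A goodness-of-fit test with 3 phenotype classes has df = 3 − 1 = 2.

2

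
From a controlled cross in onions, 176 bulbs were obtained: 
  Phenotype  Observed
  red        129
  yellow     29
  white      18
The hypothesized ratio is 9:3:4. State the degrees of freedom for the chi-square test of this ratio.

2

A goodness-of-fit test with 3 phenotype classes has df = 3 − 1 = 2.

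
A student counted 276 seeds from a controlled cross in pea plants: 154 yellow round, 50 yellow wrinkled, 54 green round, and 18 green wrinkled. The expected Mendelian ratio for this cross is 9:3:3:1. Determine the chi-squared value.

0.200

Expected counts for N = 276 under a 9:3:3:1 ratio (total parts = 16):
  yellow round: 276 × 9/16 = 155.25
  yellow wrinkled: 276 × 3/16 = 51.75
  green round: 276 × 3/16 = 51.75
  green wrinkled: 276 × 1/16 = 17.25
χ² = Σ (O − E)² / E
  yellow round: (154 − 155.25)² / 155.25 = 0.0101
  yellow wrinkled: (50 − 51.75)² / 51.75 = 0.0592
  green round: (54 − 51.75)² / 51.75 = 0.0978
  green wrinkled: (18 − 17.25)² / 17.25 = 0.0326
χ² = 0.0101 + 0.0592 + 0.0978 + 0.0326 = 0.1997 ≈ 0.200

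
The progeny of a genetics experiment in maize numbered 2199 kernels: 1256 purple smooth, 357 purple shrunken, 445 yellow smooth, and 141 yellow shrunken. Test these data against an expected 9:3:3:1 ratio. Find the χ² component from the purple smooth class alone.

Expected counts for N = 2199 under a 9:3:3:1 ratio (total parts = 16):
  purple smooth: 2199 × 9/16 = 1236.9375
  purple shrunken: 2199 × 3/16 = 412.3125
  yellow smooth: 2199 × 3/16 = 412.3125
  yellow shrunken: 2199 × 1/16 = 137.4375
Contribution of purple smooth: (1256 − 1236.9375)² / 1236.9375 = 0.2938

0.294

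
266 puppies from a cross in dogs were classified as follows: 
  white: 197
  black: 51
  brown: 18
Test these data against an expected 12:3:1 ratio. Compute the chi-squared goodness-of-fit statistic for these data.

Total ratio parts = 16. Expected numbers out of 266:
  white: 266 × 12/16 = 199.5
  black: 266 × 3/16 = 49.875
  brown: 266 × 1/16 = 16.625
χ² = Σ (O − E)² / E
  white: (197 − 199.5)² / 199.5 = 0.0313
  black: (51 − 49.875)² / 49.875 = 0.0254
  brown: (18 − 16.625)² / 16.625 = 0.1137
χ² = 0.0313 + 0.0254 + 0.1137 = 0.1704 ≈ 0.170

0.170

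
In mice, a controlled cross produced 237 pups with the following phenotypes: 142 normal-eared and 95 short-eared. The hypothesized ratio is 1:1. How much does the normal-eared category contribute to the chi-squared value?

The 1:1 ratio has 2 parts, so with N = 237 the expected counts are:
  normal-eared: 237 × 1/2 = 118.5
  short-eared: 237 × 1/2 = 118.5
Contribution of normal-eared: (142 − 118.5)² / 118.5 = 4.6603

4.660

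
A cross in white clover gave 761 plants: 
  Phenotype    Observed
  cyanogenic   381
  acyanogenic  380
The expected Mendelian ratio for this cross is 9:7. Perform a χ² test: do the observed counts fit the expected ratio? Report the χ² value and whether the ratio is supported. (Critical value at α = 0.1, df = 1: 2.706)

Total ratio parts = 16. Expected numbers out of 761:
  cyanogenic: 761 × 9/16 = 428.0625
  acyanogenic: 761 × 7/16 = 332.9375
χ² = Σ (O − E)² / E
  cyanogenic: (381 − 428.0625)² / 428.0625 = 5.1742
  acyanogenic: (380 − 332.9375)² / 332.9375 = 6.6525
χ² = 5.1742 + 6.6525 = 11.8267 ≈ 11.827
Degrees of freedom = 2 − 1 = 1; critical value at α = 0.1 is 2.706.
Since 11.827 > 2.706, we reject the null hypothesis — the data do not fit the 9:7 ratio.

11.827; not consistent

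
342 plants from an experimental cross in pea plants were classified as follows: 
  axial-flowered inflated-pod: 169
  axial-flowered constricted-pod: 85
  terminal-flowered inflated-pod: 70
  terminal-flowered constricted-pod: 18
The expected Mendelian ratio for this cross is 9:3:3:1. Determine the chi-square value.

10.707

Expected counts for N = 342 under a 9:3:3:1 ratio (total parts = 16):
  axial-flowered inflated-pod: 342 × 9/16 = 192.375
  axial-flowered constricted-pod: 342 × 3/16 = 64.125
  terminal-flowered inflated-pod: 342 × 3/16 = 64.125
  terminal-flowered constricted-pod: 342 × 1/16 = 21.375
χ² = Σ (O − E)² / E
  axial-flowered inflated-pod: (169 − 192.375)² / 192.375 = 2.8402
  axial-flowered constricted-pod: (85 − 64.125)² / 64.125 = 6.7956
  terminal-flowered inflated-pod: (70 − 64.125)² / 64.125 = 0.5383
  terminal-flowered constricted-pod: (18 − 21.375)² / 21.375 = 0.5329
χ² = 2.8402 + 6.7956 + 0.5383 + 0.5329 = 10.707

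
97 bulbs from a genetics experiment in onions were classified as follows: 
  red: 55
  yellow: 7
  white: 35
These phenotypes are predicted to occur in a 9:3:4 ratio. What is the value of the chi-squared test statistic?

The 9:3:4 ratio has 16 parts, so with N = 97 the expected counts are:
  red: 97 × 9/16 = 54.5625
  yellow: 97 × 3/16 = 18.1875
  white: 97 × 4/16 = 24.25
χ² = Σ (O − E)² / E
  red: (55 − 54.5625)² / 54.5625 = 0.0035
  yellow: (7 − 18.1875)² / 18.1875 = 6.8817
  white: (35 − 24.25)² / 24.25 = 4.7655
χ² = 0.0035 + 6.8817 + 4.7655 = 11.6507 ≈ 11.651

11.651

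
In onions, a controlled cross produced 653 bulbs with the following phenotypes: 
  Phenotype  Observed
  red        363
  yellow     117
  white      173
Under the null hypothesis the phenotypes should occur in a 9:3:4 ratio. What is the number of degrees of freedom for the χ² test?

A goodness-of-fit test with 3 phenotype classes has df = 3 − 1 = 2.

2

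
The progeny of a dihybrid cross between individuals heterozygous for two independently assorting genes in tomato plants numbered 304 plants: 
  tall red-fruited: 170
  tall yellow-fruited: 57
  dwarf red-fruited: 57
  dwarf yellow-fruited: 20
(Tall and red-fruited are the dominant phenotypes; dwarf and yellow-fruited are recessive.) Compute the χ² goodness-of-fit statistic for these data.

A dihybrid F₂ with independent assortment and complete dominance at both loci gives a 9:3:3:1 phenotypic ratio.
Total ratio parts = 16. Expected numbers out of 304:
  tall red-fruited: 304 × 9/16 = 171
  tall yellow-fruited: 304 × 3/16 = 57
  dwarf red-fruited: 304 × 3/16 = 57
  dwarf yellow-fruited: 304 × 1/16 = 19
χ² = Σ (O − E)² / E
  tall red-fruited: (170 − 171)² / 171 = 0.0058
  tall yellow-fruited: (57 − 57)² / 57 = 0.0000
  dwarf red-fruited: (57 − 57)² / 57 = 0.0000
  dwarf yellow-fruited: (20 − 19)² / 19 = 0.0526
χ² = 0.0058 + 0.0000 + 0.0000 + 0.0526 = 0.0584 ≈ 0.058

0.058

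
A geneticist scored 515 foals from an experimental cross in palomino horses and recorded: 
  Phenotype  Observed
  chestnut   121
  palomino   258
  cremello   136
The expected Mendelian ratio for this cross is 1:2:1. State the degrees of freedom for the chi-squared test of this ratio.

2

A goodness-of-fit test with 3 phenotype classes has df = 3 − 1 = 2.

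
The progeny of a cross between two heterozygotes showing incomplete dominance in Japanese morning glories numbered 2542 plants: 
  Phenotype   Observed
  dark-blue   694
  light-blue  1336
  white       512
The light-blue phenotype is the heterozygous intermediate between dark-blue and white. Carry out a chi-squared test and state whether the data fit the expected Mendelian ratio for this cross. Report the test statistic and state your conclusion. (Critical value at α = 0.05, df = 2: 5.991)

32.710; not consistent

With incomplete dominance, a heterozygote × heterozygote cross gives a 1:2:1 phenotypic ratio.
Expected counts for N = 2542 under a 1:2:1 ratio (total parts = 4):
  dark-blue: 2542 × 1/4 = 635.5
  light-blue: 2542 × 2/4 = 1271
  white: 2542 × 1/4 = 635.5
χ² = Σ (O − E)² / E
  dark-blue: (694 − 635.5)² / 635.5 = 5.3851
  light-blue: (1336 − 1271)² / 1271 = 3.3242
  white: (512 − 635.5)² / 635.5 = 24.0004
χ² = 5.3851 + 3.3242 + 24.0004 = 32.7097 ≈ 32.710
Degrees of freedom = 3 − 1 = 2; critical value at α = 0.05 is 5.991.
Since 32.710 > 5.991, we reject the null hypothesis — the data do not fit the 1:2:1 ratio.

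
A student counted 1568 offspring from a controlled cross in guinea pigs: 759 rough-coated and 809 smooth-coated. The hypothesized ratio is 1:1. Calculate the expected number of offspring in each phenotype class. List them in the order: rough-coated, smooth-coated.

The 1:1 ratio has 2 parts, so with N = 1568 the expected counts are:
  rough-coated: 1568 × 1/2 = 784
  smooth-coated: 1568 × 1/2 = 784

784, 784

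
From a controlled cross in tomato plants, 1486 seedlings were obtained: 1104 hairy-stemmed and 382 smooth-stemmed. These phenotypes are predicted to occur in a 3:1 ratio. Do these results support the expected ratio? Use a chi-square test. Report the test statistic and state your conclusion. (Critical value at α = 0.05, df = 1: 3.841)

The 3:1 ratio has 4 parts, so with N = 1486 the expected counts are:
  hairy-stemmed: 1486 × 3/4 = 1114.5
  smooth-stemmed: 1486 × 1/4 = 371.5
χ² = Σ (O − E)² / E
  hairy-stemmed: (1104 − 1114.5)² / 1114.5 = 0.0989
  smooth-stemmed: (382 − 371.5)² / 371.5 = 0.2968
χ² = 0.0989 + 0.2968 = 0.3957 ≈ 0.396
Degrees of freedom = 2 − 1 = 1; critical value at α = 0.05 is 3.841.
Since 0.396 < 3.841, we fail to reject the null hypothesis — the data are consistent with the 3:1 ratio.

0.396; consistent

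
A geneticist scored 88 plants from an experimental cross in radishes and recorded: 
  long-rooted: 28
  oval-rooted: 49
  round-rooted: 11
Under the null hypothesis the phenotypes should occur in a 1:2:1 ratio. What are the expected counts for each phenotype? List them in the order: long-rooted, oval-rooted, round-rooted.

22, 44, 22

Expected counts for N = 88 under a 1:2:1 ratio (total parts = 4):
  long-rooted: 88 × 1/4 = 22
  oval-rooted: 88 × 2/4 = 44
  round-rooted: 88 × 1/4 = 22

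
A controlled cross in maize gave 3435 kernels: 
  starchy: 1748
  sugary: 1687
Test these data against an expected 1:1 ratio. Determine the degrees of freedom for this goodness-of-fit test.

1

A goodness-of-fit test with 2 phenotype classes has df = 2 − 1 = 1.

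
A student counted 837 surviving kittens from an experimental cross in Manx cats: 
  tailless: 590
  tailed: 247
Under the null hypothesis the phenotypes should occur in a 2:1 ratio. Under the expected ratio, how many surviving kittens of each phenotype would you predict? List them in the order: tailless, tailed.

The 2:1 ratio has 3 parts, so with N = 837 the expected counts are:
  tailless: 837 × 2/3 = 558
  tailed: 837 × 1/3 = 279

558, 279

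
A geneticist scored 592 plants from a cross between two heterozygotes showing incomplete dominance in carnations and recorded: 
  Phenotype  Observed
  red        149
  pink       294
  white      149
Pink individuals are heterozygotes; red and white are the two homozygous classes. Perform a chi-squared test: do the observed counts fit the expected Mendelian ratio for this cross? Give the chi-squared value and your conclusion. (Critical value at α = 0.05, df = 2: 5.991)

0.027; consistent

With incomplete dominance, a heterozygote × heterozygote cross gives a 1:2:1 phenotypic ratio.
Under the 1:2:1 hypothesis (Σ ratio = 4, N = 592):
  red: 592 × 1/4 = 148
  pink: 592 × 2/4 = 296
  white: 592 × 1/4 = 148
χ² = Σ (O − E)² / E
  red: (149 − 148)² / 148 = 0.0068
  pink: (294 − 296)² / 296 = 0.0135
  white: (149 − 148)² / 148 = 0.0068
χ² = 0.0068 + 0.0135 + 0.0068 = 0.0271 ≈ 0.027
Degrees of freedom = 3 − 1 = 2; critical value at α = 0.05 is 5.991.
Since 0.027 < 5.991, we fail to reject the null hypothesis — the data are consistent with the 1:2:1 ratio.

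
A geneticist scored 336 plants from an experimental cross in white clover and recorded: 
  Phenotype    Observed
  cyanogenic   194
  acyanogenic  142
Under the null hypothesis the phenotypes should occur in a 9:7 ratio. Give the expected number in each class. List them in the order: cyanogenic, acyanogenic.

Expected counts for N = 336 under a 9:7 ratio (total parts = 16):
  cyanogenic: 336 × 9/16 = 189
  acyanogenic: 336 × 7/16 = 147

189, 147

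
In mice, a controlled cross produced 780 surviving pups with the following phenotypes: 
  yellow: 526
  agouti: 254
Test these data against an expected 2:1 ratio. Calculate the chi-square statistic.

0.208

The 2:1 ratio has 3 parts, so with N = 780 the expected counts are:
  yellow: 780 × 2/3 = 520
  agouti: 780 × 1/3 = 260
χ² = Σ (O − E)² / E
  yellow: (526 − 520)² / 520 = 0.0692
  agouti: (254 − 260)² / 260 = 0.1385
χ² = 0.0692 + 0.1385 = 0.2077 ≈ 0.208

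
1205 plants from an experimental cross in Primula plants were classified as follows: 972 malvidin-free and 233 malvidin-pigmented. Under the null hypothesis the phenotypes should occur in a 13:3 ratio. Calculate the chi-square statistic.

Total ratio parts = 16. Expected numbers out of 1205:
  malvidin-free: 1205 × 13/16 = 979.0625
  malvidin-pigmented: 1205 × 3/16 = 225.9375
χ² = Σ (O − E)² / E
  malvidin-free: (972 − 979.0625)² / 979.0625 = 0.0509
  malvidin-pigmented: (233 − 225.9375)² / 225.9375 = 0.2208
χ² = 0.0509 + 0.2208 = 0.2717 ≈ 0.272

0.272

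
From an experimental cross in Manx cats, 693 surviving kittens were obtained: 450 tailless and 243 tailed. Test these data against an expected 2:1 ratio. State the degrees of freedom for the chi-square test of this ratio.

A goodness-of-fit test with 2 phenotype classes has df = 2 − 1 = 1.

1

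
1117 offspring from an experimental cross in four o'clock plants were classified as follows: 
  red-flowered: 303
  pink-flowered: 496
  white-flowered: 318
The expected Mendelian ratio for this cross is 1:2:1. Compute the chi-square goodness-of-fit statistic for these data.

The 1:2:1 ratio has 4 parts, so with N = 1117 the expected counts are:
  red-flowered: 1117 × 1/4 = 279.25
  pink-flowered: 1117 × 2/4 = 558.5
  white-flowered: 1117 × 1/4 = 279.25
χ² = Σ (O − E)² / E
  red-flowered: (303 − 279.25)² / 279.25 = 2.0199
  pink-flowered: (496 − 558.5)² / 558.5 = 6.9942
  white-flowered: (318 − 279.25)² / 279.25 = 5.3771
χ² = 2.0199 + 6.9942 + 5.3771 = 14.3912 ≈ 14.391

14.391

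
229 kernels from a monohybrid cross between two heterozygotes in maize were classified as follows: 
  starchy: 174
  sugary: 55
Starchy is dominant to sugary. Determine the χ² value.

For a monohybrid cross between heterozygotes with complete dominance, the expected phenotypic ratio is 3:1.
Expected counts for N = 229 under a 3:1 ratio (total parts = 4):
  starchy: 229 × 3/4 = 171.75
  sugary: 229 × 1/4 = 57.25
χ² = Σ (O − E)² / E
  starchy: (174 − 171.75)² / 171.75 = 0.0295
  sugary: (55 − 57.25)² / 57.25 = 0.0884
χ² = 0.0295 + 0.0884 = 0.1179 ≈ 0.118

0.118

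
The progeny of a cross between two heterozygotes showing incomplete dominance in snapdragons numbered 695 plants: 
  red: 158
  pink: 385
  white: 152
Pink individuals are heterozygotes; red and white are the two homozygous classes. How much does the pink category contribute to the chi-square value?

4.047

With incomplete dominance, a heterozygote × heterozygote cross gives a 1:2:1 phenotypic ratio.
The 1:2:1 ratio has 4 parts, so with N = 695 the expected counts are:
  red: 695 × 1/4 = 173.75
  pink: 695 × 2/4 = 347.5
  white: 695 × 1/4 = 173.75
Contribution of pink: (385 − 347.5)² / 347.5 = 4.0468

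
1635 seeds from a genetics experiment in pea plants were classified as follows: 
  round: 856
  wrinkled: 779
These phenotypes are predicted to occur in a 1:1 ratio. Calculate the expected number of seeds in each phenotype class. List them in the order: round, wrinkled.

817.5, 817.5

Expected counts for N = 1635 under a 1:1 ratio (total parts = 2):
  round: 1635 × 1/2 = 817.5
  wrinkled: 1635 × 1/2 = 817.5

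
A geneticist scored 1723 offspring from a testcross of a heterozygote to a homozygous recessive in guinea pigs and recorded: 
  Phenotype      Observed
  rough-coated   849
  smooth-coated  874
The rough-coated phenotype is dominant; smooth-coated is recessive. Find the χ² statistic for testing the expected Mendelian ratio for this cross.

0.363

A testcross of a heterozygote (Aa × aa) gives a 1:1 phenotypic ratio.
Total ratio parts = 2. Expected numbers out of 1723:
  rough-coated: 1723 × 1/2 = 861.5
  smooth-coated: 1723 × 1/2 = 861.5
χ² = Σ (O − E)² / E
  rough-coated: (849 − 861.5)² / 861.5 = 0.1814
  smooth-coated: (874 − 861.5)² / 861.5 = 0.1814
χ² = 0.1814 + 0.1814 = 0.3628 ≈ 0.363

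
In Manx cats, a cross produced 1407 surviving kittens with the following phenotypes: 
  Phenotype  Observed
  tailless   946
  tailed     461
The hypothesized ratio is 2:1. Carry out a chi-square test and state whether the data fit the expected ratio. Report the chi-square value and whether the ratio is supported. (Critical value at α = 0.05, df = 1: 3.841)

The 2:1 ratio has 3 parts, so with N = 1407 the expected counts are:
  tailless: 1407 × 2/3 = 938
  tailed: 1407 × 1/3 = 469
χ² = Σ (O − E)² / E
  tailless: (946 − 938)² / 938 = 0.0682
  tailed: (461 − 469)² / 469 = 0.1365
χ² = 0.0682 + 0.1365 = 0.2047 ≈ 0.205
Degrees of freedom = 2 − 1 = 1; critical value at α = 0.05 is 3.841.
Since 0.205 < 3.841, we fail to reject the null hypothesis — the data are consistent with the 2:1 ratio.

0.205; consistent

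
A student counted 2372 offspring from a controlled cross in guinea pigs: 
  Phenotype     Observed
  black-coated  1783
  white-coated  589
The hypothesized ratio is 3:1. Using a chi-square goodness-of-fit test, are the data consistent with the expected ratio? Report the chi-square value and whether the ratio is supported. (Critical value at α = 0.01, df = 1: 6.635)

0.036; consistent

Expected counts for N = 2372 under a 3:1 ratio (total parts = 4):
  black-coated: 2372 × 3/4 = 1779
  white-coated: 2372 × 1/4 = 593
χ² = Σ (O − E)² / E
  black-coated: (1783 − 1779)² / 1779 = 0.0090
  white-coated: (589 − 593)² / 593 = 0.0270
χ² = 0.0090 + 0.0270 = 0.036
Degrees of freedom = 2 − 1 = 1; critical value at α = 0.01 is 6.635.
Since 0.036 < 6.635, we fail to reject the null hypothesis — the data are consistent with the 3:1 ratio.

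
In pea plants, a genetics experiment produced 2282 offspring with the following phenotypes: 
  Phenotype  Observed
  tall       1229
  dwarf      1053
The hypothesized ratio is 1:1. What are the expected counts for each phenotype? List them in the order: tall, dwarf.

1141, 1141

The 1:1 ratio has 2 parts, so with N = 2282 the expected counts are:
  tall: 2282 × 1/2 = 1141
  dwarf: 2282 × 1/2 = 1141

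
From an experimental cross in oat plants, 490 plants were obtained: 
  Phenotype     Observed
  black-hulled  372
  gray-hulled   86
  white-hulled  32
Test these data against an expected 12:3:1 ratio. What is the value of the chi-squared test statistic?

The 12:3:1 ratio has 16 parts, so with N = 490 the expected counts are:
  black-hulled: 490 × 12/16 = 367.5
  gray-hulled: 490 × 3/16 = 91.875
  white-hulled: 490 × 1/16 = 30.625
χ² = Σ (O − E)² / E
  black-hulled: (372 − 367.5)² / 367.5 = 0.0551
  gray-hulled: (86 − 91.875)² / 91.875 = 0.3757
  white-hulled: (32 − 30.625)² / 30.625 = 0.0617
χ² = 0.0551 + 0.3757 + 0.0617 = 0.4925 ≈ 0.493

0.493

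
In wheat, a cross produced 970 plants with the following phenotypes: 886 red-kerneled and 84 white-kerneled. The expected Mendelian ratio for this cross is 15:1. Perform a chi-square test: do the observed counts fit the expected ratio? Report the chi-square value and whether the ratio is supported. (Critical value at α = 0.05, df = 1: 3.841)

9.613; not consistent

Expected counts for N = 970 under a 15:1 ratio (total parts = 16):
  red-kerneled: 970 × 15/16 = 909.375
  white-kerneled: 970 × 1/16 = 60.625
χ² = Σ (O − E)² / E
  red-kerneled: (886 − 909.375)² / 909.375 = 0.6008
  white-kerneled: (84 − 60.625)² / 60.625 = 9.0126
χ² = 0.6008 + 9.0126 = 9.6134 ≈ 9.613
Degrees of freedom = 2 − 1 = 1; critical value at α = 0.05 is 3.841.
Since 9.613 > 3.841, we reject the null hypothesis — the data do not fit the 15:1 ratio.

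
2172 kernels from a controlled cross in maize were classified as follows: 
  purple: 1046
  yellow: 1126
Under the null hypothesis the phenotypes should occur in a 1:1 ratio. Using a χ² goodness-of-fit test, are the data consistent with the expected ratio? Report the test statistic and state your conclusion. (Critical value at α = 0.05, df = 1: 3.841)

Under the 1:1 hypothesis (Σ ratio = 2, N = 2172):
  purple: 2172 × 1/2 = 1086
  yellow: 2172 × 1/2 = 1086
χ² = Σ (O − E)² / E
  purple: (1046 − 1086)² / 1086 = 1.4733
  yellow: (1126 − 1086)² / 1086 = 1.4733
χ² = 1.4733 + 1.4733 = 2.9466 ≈ 2.947
Degrees of freedom = 2 − 1 = 1; critical value at α = 0.05 is 3.841.
Since 2.947 < 3.841, we fail to reject the null hypothesis — the data are consistent with the 1:1 ratio.

2.947; consistent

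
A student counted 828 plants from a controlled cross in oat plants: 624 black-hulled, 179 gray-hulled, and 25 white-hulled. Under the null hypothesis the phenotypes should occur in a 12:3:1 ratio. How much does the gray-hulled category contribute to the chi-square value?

Under the 12:3:1 hypothesis (Σ ratio = 16, N = 828):
  black-hulled: 828 × 12/16 = 621
  gray-hulled: 828 × 3/16 = 155.25
  white-hulled: 828 × 1/16 = 51.75
Contribution of gray-hulled: (179 − 155.25)² / 155.25 = 3.6333

3.633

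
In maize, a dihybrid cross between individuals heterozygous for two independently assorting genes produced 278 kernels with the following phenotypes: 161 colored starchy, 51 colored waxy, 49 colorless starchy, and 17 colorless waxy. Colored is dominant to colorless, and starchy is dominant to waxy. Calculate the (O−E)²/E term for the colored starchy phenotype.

A dihybrid F₂ with independent assortment and complete dominance at both loci gives a 9:3:3:1 phenotypic ratio.
Expected counts for N = 278 under a 9:3:3:1 ratio (total parts = 16):
  colored starchy: 278 × 9/16 = 156.375
  colored waxy: 278 × 3/16 = 52.125
  colorless starchy: 278 × 3/16 = 52.125
  colorless waxy: 278 × 1/16 = 17.375
Contribution of colored starchy: (161 − 156.375)² / 156.375 = 0.1368

0.137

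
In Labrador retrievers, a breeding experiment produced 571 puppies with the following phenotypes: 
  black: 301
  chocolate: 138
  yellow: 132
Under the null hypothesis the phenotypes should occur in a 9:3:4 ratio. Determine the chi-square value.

Total ratio parts = 16. Expected numbers out of 571:
  black: 571 × 9/16 = 321.1875
  chocolate: 571 × 3/16 = 107.0625
  yellow: 571 × 4/16 = 142.75
χ² = Σ (O − E)² / E
  black: (301 − 321.1875)² / 321.1875 = 1.2688
  chocolate: (138 − 107.0625)² / 107.0625 = 8.9399
  yellow: (132 − 142.75)² / 142.75 = 0.8095
χ² = 1.2688 + 8.9399 + 0.8095 = 11.0182 ≈ 11.018

11.018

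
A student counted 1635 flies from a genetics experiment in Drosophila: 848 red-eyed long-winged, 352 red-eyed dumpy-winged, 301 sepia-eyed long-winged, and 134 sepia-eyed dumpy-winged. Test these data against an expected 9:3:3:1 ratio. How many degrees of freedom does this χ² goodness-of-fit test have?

A goodness-of-fit test with 4 phenotype classes has df = 4 − 1 = 3.

3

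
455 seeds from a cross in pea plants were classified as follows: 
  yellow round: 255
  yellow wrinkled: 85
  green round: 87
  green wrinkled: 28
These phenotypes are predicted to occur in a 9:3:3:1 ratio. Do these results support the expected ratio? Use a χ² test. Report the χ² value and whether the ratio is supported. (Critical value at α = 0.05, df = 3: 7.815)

0.045; consistent

The 9:3:3:1 ratio has 16 parts, so with N = 455 the expected counts are:
  yellow round: 455 × 9/16 = 255.9375
  yellow wrinkled: 455 × 3/16 = 85.3125
  green round: 455 × 3/16 = 85.3125
  green wrinkled: 455 × 1/16 = 28.4375
χ² = Σ (O − E)² / E
  yellow round: (255 − 255.9375)² / 255.9375 = 0.0034
  yellow wrinkled: (85 − 85.3125)² / 85.3125 = 0.0011
  green round: (87 − 85.3125)² / 85.3125 = 0.0334
  green wrinkled: (28 − 28.4375)² / 28.4375 = 0.0067
χ² = 0.0034 + 0.0011 + 0.0334 + 0.0067 = 0.0446 ≈ 0.045
Degrees of freedom = 4 − 1 = 3; critical value at α = 0.05 is 7.815.
Since 0.045 < 7.815, we fail to reject the null hypothesis — the data are consistent with the 9:3:3:1 ratio.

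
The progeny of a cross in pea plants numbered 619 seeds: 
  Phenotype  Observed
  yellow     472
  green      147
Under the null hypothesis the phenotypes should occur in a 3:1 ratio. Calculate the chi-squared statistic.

Total ratio parts = 4. Expected numbers out of 619:
  yellow: 619 × 3/4 = 464.25
  green: 619 × 1/4 = 154.75
χ² = Σ (O − E)² / E
  yellow: (472 − 464.25)² / 464.25 = 0.1294
  green: (147 − 154.75)² / 154.75 = 0.3881
χ² = 0.1294 + 0.3881 = 0.5175 ≈ 0.518

0.518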